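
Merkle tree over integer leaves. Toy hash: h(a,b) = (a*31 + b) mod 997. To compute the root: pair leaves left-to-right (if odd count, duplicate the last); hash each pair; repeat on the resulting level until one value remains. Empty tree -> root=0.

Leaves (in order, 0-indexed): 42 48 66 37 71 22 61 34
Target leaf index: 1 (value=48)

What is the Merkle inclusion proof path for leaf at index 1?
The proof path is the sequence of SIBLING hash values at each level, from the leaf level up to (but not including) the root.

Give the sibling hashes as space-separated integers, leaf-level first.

Answer: 42 89 51

Derivation:
L0 (leaves): [42, 48, 66, 37, 71, 22, 61, 34], target index=1
L1: h(42,48)=(42*31+48)%997=353 [pair 0] h(66,37)=(66*31+37)%997=89 [pair 1] h(71,22)=(71*31+22)%997=229 [pair 2] h(61,34)=(61*31+34)%997=928 [pair 3] -> [353, 89, 229, 928]
  Sibling for proof at L0: 42
L2: h(353,89)=(353*31+89)%997=65 [pair 0] h(229,928)=(229*31+928)%997=51 [pair 1] -> [65, 51]
  Sibling for proof at L1: 89
L3: h(65,51)=(65*31+51)%997=72 [pair 0] -> [72]
  Sibling for proof at L2: 51
Root: 72
Proof path (sibling hashes from leaf to root): [42, 89, 51]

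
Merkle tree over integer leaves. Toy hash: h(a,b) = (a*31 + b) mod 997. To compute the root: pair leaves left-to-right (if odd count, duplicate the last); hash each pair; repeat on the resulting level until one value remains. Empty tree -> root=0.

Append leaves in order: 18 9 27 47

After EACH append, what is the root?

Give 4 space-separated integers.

After append 18 (leaves=[18]):
  L0: [18]
  root=18
After append 9 (leaves=[18, 9]):
  L0: [18, 9]
  L1: h(18,9)=(18*31+9)%997=567 -> [567]
  root=567
After append 27 (leaves=[18, 9, 27]):
  L0: [18, 9, 27]
  L1: h(18,9)=(18*31+9)%997=567 h(27,27)=(27*31+27)%997=864 -> [567, 864]
  L2: h(567,864)=(567*31+864)%997=495 -> [495]
  root=495
After append 47 (leaves=[18, 9, 27, 47]):
  L0: [18, 9, 27, 47]
  L1: h(18,9)=(18*31+9)%997=567 h(27,47)=(27*31+47)%997=884 -> [567, 884]
  L2: h(567,884)=(567*31+884)%997=515 -> [515]
  root=515

Answer: 18 567 495 515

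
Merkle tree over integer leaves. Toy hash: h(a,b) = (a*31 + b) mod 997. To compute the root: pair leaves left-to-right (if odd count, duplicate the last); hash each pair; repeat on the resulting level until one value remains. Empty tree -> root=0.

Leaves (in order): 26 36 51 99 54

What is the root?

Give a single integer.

L0: [26, 36, 51, 99, 54]
L1: h(26,36)=(26*31+36)%997=842 h(51,99)=(51*31+99)%997=683 h(54,54)=(54*31+54)%997=731 -> [842, 683, 731]
L2: h(842,683)=(842*31+683)%997=863 h(731,731)=(731*31+731)%997=461 -> [863, 461]
L3: h(863,461)=(863*31+461)%997=295 -> [295]

Answer: 295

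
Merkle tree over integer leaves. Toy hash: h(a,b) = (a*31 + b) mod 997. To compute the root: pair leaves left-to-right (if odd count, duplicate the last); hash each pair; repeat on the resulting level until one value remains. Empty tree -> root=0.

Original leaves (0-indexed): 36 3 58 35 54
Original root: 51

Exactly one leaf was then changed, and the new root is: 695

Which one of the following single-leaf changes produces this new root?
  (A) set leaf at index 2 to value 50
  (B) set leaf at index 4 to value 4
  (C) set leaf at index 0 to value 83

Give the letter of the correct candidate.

Original leaves: [36, 3, 58, 35, 54]
Target new root: 695
Try each candidate change and compute the resulting root:
Candidate A: set leaf[2] = 50 -> leaves = [36, 3, 50, 35, 54]
  L0: [36, 3, 50, 35, 54]
  L1: h(36,3)=(36*31+3)%997=122 h(50,35)=(50*31+35)%997=588 h(54,54)=(54*31+54)%997=731 -> [122, 588, 731]
  L2: h(122,588)=(122*31+588)%997=382 h(731,731)=(731*31+731)%997=461 -> [382, 461]
  L3: h(382,461)=(382*31+461)%997=339 -> [339]
  root = 339 != target 695
Candidate B: set leaf[4] = 4 -> leaves = [36, 3, 58, 35, 4]
  L0: [36, 3, 58, 35, 4]
  L1: h(36,3)=(36*31+3)%997=122 h(58,35)=(58*31+35)%997=836 h(4,4)=(4*31+4)%997=128 -> [122, 836, 128]
  L2: h(122,836)=(122*31+836)%997=630 h(128,128)=(128*31+128)%997=108 -> [630, 108]
  L3: h(630,108)=(630*31+108)%997=695 -> [695]
  root = 695 == target 695  ** MATCH **
Candidate C: set leaf[0] = 83 -> leaves = [83, 3, 58, 35, 54]
  L0: [83, 3, 58, 35, 54]
  L1: h(83,3)=(83*31+3)%997=582 h(58,35)=(58*31+35)%997=836 h(54,54)=(54*31+54)%997=731 -> [582, 836, 731]
  L2: h(582,836)=(582*31+836)%997=932 h(731,731)=(731*31+731)%997=461 -> [932, 461]
  L3: h(932,461)=(932*31+461)%997=440 -> [440]
  root = 440 != target 695
Candidate B produces the target root.

Answer: B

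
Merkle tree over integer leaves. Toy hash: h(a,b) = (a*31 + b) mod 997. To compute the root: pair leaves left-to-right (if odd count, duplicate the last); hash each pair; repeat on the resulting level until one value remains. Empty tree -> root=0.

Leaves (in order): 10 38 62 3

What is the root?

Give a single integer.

Answer: 749

Derivation:
L0: [10, 38, 62, 3]
L1: h(10,38)=(10*31+38)%997=348 h(62,3)=(62*31+3)%997=928 -> [348, 928]
L2: h(348,928)=(348*31+928)%997=749 -> [749]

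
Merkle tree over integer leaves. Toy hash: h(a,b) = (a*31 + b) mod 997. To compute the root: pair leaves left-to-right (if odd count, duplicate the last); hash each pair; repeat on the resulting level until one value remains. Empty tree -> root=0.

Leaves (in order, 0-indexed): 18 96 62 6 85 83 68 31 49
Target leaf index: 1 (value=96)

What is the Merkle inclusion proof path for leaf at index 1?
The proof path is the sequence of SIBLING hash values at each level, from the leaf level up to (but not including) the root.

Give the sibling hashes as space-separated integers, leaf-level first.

L0 (leaves): [18, 96, 62, 6, 85, 83, 68, 31, 49], target index=1
L1: h(18,96)=(18*31+96)%997=654 [pair 0] h(62,6)=(62*31+6)%997=931 [pair 1] h(85,83)=(85*31+83)%997=724 [pair 2] h(68,31)=(68*31+31)%997=145 [pair 3] h(49,49)=(49*31+49)%997=571 [pair 4] -> [654, 931, 724, 145, 571]
  Sibling for proof at L0: 18
L2: h(654,931)=(654*31+931)%997=268 [pair 0] h(724,145)=(724*31+145)%997=655 [pair 1] h(571,571)=(571*31+571)%997=326 [pair 2] -> [268, 655, 326]
  Sibling for proof at L1: 931
L3: h(268,655)=(268*31+655)%997=987 [pair 0] h(326,326)=(326*31+326)%997=462 [pair 1] -> [987, 462]
  Sibling for proof at L2: 655
L4: h(987,462)=(987*31+462)%997=152 [pair 0] -> [152]
  Sibling for proof at L3: 462
Root: 152
Proof path (sibling hashes from leaf to root): [18, 931, 655, 462]

Answer: 18 931 655 462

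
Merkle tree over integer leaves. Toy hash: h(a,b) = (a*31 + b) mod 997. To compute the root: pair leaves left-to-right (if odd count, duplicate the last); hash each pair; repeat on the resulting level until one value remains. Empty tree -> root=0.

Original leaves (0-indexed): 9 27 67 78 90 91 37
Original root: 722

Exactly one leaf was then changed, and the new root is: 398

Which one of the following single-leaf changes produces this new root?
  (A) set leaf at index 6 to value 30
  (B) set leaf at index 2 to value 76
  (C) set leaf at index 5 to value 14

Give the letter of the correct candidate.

Original leaves: [9, 27, 67, 78, 90, 91, 37]
Target new root: 398
Try each candidate change and compute the resulting root:
Candidate A: set leaf[6] = 30 -> leaves = [9, 27, 67, 78, 90, 91, 30]
  L0: [9, 27, 67, 78, 90, 91, 30]
  L1: h(9,27)=(9*31+27)%997=306 h(67,78)=(67*31+78)%997=161 h(90,91)=(90*31+91)%997=887 h(30,30)=(30*31+30)%997=960 -> [306, 161, 887, 960]
  L2: h(306,161)=(306*31+161)%997=674 h(887,960)=(887*31+960)%997=541 -> [674, 541]
  L3: h(674,541)=(674*31+541)%997=498 -> [498]
  root = 498 != target 398
Candidate B: set leaf[2] = 76 -> leaves = [9, 27, 76, 78, 90, 91, 37]
  L0: [9, 27, 76, 78, 90, 91, 37]
  L1: h(9,27)=(9*31+27)%997=306 h(76,78)=(76*31+78)%997=440 h(90,91)=(90*31+91)%997=887 h(37,37)=(37*31+37)%997=187 -> [306, 440, 887, 187]
  L2: h(306,440)=(306*31+440)%997=953 h(887,187)=(887*31+187)%997=765 -> [953, 765]
  L3: h(953,765)=(953*31+765)%997=398 -> [398]
  root = 398 == target 398  ** MATCH **
Candidate C: set leaf[5] = 14 -> leaves = [9, 27, 67, 78, 90, 14, 37]
  L0: [9, 27, 67, 78, 90, 14, 37]
  L1: h(9,27)=(9*31+27)%997=306 h(67,78)=(67*31+78)%997=161 h(90,14)=(90*31+14)%997=810 h(37,37)=(37*31+37)%997=187 -> [306, 161, 810, 187]
  L2: h(306,161)=(306*31+161)%997=674 h(810,187)=(810*31+187)%997=372 -> [674, 372]
  L3: h(674,372)=(674*31+372)%997=329 -> [329]
  root = 329 != target 398
Candidate B produces the target root.

Answer: B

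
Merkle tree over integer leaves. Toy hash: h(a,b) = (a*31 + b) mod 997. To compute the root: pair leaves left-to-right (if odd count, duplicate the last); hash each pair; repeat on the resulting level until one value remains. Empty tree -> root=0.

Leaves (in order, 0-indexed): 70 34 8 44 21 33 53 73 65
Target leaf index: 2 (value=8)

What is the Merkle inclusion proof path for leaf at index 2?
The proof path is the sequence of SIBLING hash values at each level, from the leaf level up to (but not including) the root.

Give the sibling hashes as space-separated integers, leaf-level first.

Answer: 44 210 986 328

Derivation:
L0 (leaves): [70, 34, 8, 44, 21, 33, 53, 73, 65], target index=2
L1: h(70,34)=(70*31+34)%997=210 [pair 0] h(8,44)=(8*31+44)%997=292 [pair 1] h(21,33)=(21*31+33)%997=684 [pair 2] h(53,73)=(53*31+73)%997=719 [pair 3] h(65,65)=(65*31+65)%997=86 [pair 4] -> [210, 292, 684, 719, 86]
  Sibling for proof at L0: 44
L2: h(210,292)=(210*31+292)%997=820 [pair 0] h(684,719)=(684*31+719)%997=986 [pair 1] h(86,86)=(86*31+86)%997=758 [pair 2] -> [820, 986, 758]
  Sibling for proof at L1: 210
L3: h(820,986)=(820*31+986)%997=484 [pair 0] h(758,758)=(758*31+758)%997=328 [pair 1] -> [484, 328]
  Sibling for proof at L2: 986
L4: h(484,328)=(484*31+328)%997=377 [pair 0] -> [377]
  Sibling for proof at L3: 328
Root: 377
Proof path (sibling hashes from leaf to root): [44, 210, 986, 328]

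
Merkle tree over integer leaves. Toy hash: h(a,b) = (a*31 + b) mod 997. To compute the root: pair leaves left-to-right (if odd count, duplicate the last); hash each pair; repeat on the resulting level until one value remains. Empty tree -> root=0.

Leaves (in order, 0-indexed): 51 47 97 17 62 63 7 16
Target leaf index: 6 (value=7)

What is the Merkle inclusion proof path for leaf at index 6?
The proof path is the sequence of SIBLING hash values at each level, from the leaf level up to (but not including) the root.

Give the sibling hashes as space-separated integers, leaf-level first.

Answer: 16 988 651

Derivation:
L0 (leaves): [51, 47, 97, 17, 62, 63, 7, 16], target index=6
L1: h(51,47)=(51*31+47)%997=631 [pair 0] h(97,17)=(97*31+17)%997=33 [pair 1] h(62,63)=(62*31+63)%997=988 [pair 2] h(7,16)=(7*31+16)%997=233 [pair 3] -> [631, 33, 988, 233]
  Sibling for proof at L0: 16
L2: h(631,33)=(631*31+33)%997=651 [pair 0] h(988,233)=(988*31+233)%997=951 [pair 1] -> [651, 951]
  Sibling for proof at L1: 988
L3: h(651,951)=(651*31+951)%997=195 [pair 0] -> [195]
  Sibling for proof at L2: 651
Root: 195
Proof path (sibling hashes from leaf to root): [16, 988, 651]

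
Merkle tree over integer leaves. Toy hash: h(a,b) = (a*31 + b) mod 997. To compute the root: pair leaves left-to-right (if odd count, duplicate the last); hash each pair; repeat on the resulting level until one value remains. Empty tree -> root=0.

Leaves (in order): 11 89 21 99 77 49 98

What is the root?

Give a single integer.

L0: [11, 89, 21, 99, 77, 49, 98]
L1: h(11,89)=(11*31+89)%997=430 h(21,99)=(21*31+99)%997=750 h(77,49)=(77*31+49)%997=442 h(98,98)=(98*31+98)%997=145 -> [430, 750, 442, 145]
L2: h(430,750)=(430*31+750)%997=122 h(442,145)=(442*31+145)%997=886 -> [122, 886]
L3: h(122,886)=(122*31+886)%997=680 -> [680]

Answer: 680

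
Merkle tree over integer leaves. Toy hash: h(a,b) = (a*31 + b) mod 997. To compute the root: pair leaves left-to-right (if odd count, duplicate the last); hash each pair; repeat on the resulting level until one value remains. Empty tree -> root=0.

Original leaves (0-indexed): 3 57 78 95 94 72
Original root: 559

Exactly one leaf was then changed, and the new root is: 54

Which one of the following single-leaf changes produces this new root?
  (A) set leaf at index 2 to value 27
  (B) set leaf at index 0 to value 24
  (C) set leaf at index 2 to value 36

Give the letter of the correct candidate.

Original leaves: [3, 57, 78, 95, 94, 72]
Target new root: 54
Try each candidate change and compute the resulting root:
Candidate A: set leaf[2] = 27 -> leaves = [3, 57, 27, 95, 94, 72]
  L0: [3, 57, 27, 95, 94, 72]
  L1: h(3,57)=(3*31+57)%997=150 h(27,95)=(27*31+95)%997=932 h(94,72)=(94*31+72)%997=992 -> [150, 932, 992]
  L2: h(150,932)=(150*31+932)%997=597 h(992,992)=(992*31+992)%997=837 -> [597, 837]
  L3: h(597,837)=(597*31+837)%997=401 -> [401]
  root = 401 != target 54
Candidate B: set leaf[0] = 24 -> leaves = [24, 57, 78, 95, 94, 72]
  L0: [24, 57, 78, 95, 94, 72]
  L1: h(24,57)=(24*31+57)%997=801 h(78,95)=(78*31+95)%997=519 h(94,72)=(94*31+72)%997=992 -> [801, 519, 992]
  L2: h(801,519)=(801*31+519)%997=425 h(992,992)=(992*31+992)%997=837 -> [425, 837]
  L3: h(425,837)=(425*31+837)%997=54 -> [54]
  root = 54 == target 54  ** MATCH **
Candidate C: set leaf[2] = 36 -> leaves = [3, 57, 36, 95, 94, 72]
  L0: [3, 57, 36, 95, 94, 72]
  L1: h(3,57)=(3*31+57)%997=150 h(36,95)=(36*31+95)%997=214 h(94,72)=(94*31+72)%997=992 -> [150, 214, 992]
  L2: h(150,214)=(150*31+214)%997=876 h(992,992)=(992*31+992)%997=837 -> [876, 837]
  L3: h(876,837)=(876*31+837)%997=77 -> [77]
  root = 77 != target 54
Candidate B produces the target root.

Answer: B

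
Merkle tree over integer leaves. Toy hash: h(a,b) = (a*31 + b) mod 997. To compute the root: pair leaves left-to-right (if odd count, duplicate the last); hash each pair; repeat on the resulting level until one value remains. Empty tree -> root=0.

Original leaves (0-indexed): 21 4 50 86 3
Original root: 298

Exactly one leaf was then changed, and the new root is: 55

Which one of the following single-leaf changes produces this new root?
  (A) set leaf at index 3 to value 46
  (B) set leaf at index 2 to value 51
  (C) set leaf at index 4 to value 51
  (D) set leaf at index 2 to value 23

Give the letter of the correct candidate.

Original leaves: [21, 4, 50, 86, 3]
Target new root: 55
Try each candidate change and compute the resulting root:
Candidate A: set leaf[3] = 46 -> leaves = [21, 4, 50, 46, 3]
  L0: [21, 4, 50, 46, 3]
  L1: h(21,4)=(21*31+4)%997=655 h(50,46)=(50*31+46)%997=599 h(3,3)=(3*31+3)%997=96 -> [655, 599, 96]
  L2: h(655,599)=(655*31+599)%997=964 h(96,96)=(96*31+96)%997=81 -> [964, 81]
  L3: h(964,81)=(964*31+81)%997=55 -> [55]
  root = 55 == target 55  ** MATCH **
Candidate B: set leaf[2] = 51 -> leaves = [21, 4, 51, 86, 3]
  L0: [21, 4, 51, 86, 3]
  L1: h(21,4)=(21*31+4)%997=655 h(51,86)=(51*31+86)%997=670 h(3,3)=(3*31+3)%997=96 -> [655, 670, 96]
  L2: h(655,670)=(655*31+670)%997=38 h(96,96)=(96*31+96)%997=81 -> [38, 81]
  L3: h(38,81)=(38*31+81)%997=262 -> [262]
  root = 262 != target 55
Candidate C: set leaf[4] = 51 -> leaves = [21, 4, 50, 86, 51]
  L0: [21, 4, 50, 86, 51]
  L1: h(21,4)=(21*31+4)%997=655 h(50,86)=(50*31+86)%997=639 h(51,51)=(51*31+51)%997=635 -> [655, 639, 635]
  L2: h(655,639)=(655*31+639)%997=7 h(635,635)=(635*31+635)%997=380 -> [7, 380]
  L3: h(7,380)=(7*31+380)%997=597 -> [597]
  root = 597 != target 55
Candidate D: set leaf[2] = 23 -> leaves = [21, 4, 23, 86, 3]
  L0: [21, 4, 23, 86, 3]
  L1: h(21,4)=(21*31+4)%997=655 h(23,86)=(23*31+86)%997=799 h(3,3)=(3*31+3)%997=96 -> [655, 799, 96]
  L2: h(655,799)=(655*31+799)%997=167 h(96,96)=(96*31+96)%997=81 -> [167, 81]
  L3: h(167,81)=(167*31+81)%997=273 -> [273]
  root = 273 != target 55
Candidate A produces the target root.

Answer: A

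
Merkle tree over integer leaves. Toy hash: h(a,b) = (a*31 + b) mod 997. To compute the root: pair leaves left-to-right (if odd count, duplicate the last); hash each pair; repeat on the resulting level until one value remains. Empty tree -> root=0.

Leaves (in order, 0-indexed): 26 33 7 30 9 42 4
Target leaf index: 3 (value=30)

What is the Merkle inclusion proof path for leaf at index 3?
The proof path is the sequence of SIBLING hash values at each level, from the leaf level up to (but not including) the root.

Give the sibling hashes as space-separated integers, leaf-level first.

L0 (leaves): [26, 33, 7, 30, 9, 42, 4], target index=3
L1: h(26,33)=(26*31+33)%997=839 [pair 0] h(7,30)=(7*31+30)%997=247 [pair 1] h(9,42)=(9*31+42)%997=321 [pair 2] h(4,4)=(4*31+4)%997=128 [pair 3] -> [839, 247, 321, 128]
  Sibling for proof at L0: 7
L2: h(839,247)=(839*31+247)%997=334 [pair 0] h(321,128)=(321*31+128)%997=109 [pair 1] -> [334, 109]
  Sibling for proof at L1: 839
L3: h(334,109)=(334*31+109)%997=493 [pair 0] -> [493]
  Sibling for proof at L2: 109
Root: 493
Proof path (sibling hashes from leaf to root): [7, 839, 109]

Answer: 7 839 109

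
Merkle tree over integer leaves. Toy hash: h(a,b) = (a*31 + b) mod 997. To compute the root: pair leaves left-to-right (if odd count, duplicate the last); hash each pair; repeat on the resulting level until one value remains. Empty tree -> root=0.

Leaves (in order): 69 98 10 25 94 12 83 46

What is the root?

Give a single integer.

L0: [69, 98, 10, 25, 94, 12, 83, 46]
L1: h(69,98)=(69*31+98)%997=243 h(10,25)=(10*31+25)%997=335 h(94,12)=(94*31+12)%997=932 h(83,46)=(83*31+46)%997=625 -> [243, 335, 932, 625]
L2: h(243,335)=(243*31+335)%997=889 h(932,625)=(932*31+625)%997=604 -> [889, 604]
L3: h(889,604)=(889*31+604)%997=247 -> [247]

Answer: 247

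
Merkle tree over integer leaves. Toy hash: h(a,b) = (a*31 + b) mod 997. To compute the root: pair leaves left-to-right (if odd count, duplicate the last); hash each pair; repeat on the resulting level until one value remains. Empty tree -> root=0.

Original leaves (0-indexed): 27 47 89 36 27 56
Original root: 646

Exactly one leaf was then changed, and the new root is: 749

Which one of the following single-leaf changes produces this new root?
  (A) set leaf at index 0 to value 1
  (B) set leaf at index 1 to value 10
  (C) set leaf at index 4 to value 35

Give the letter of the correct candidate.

Original leaves: [27, 47, 89, 36, 27, 56]
Target new root: 749
Try each candidate change and compute the resulting root:
Candidate A: set leaf[0] = 1 -> leaves = [1, 47, 89, 36, 27, 56]
  L0: [1, 47, 89, 36, 27, 56]
  L1: h(1,47)=(1*31+47)%997=78 h(89,36)=(89*31+36)%997=801 h(27,56)=(27*31+56)%997=893 -> [78, 801, 893]
  L2: h(78,801)=(78*31+801)%997=228 h(893,893)=(893*31+893)%997=660 -> [228, 660]
  L3: h(228,660)=(228*31+660)%997=749 -> [749]
  root = 749 == target 749  ** MATCH **
Candidate B: set leaf[1] = 10 -> leaves = [27, 10, 89, 36, 27, 56]
  L0: [27, 10, 89, 36, 27, 56]
  L1: h(27,10)=(27*31+10)%997=847 h(89,36)=(89*31+36)%997=801 h(27,56)=(27*31+56)%997=893 -> [847, 801, 893]
  L2: h(847,801)=(847*31+801)%997=139 h(893,893)=(893*31+893)%997=660 -> [139, 660]
  L3: h(139,660)=(139*31+660)%997=981 -> [981]
  root = 981 != target 749
Candidate C: set leaf[4] = 35 -> leaves = [27, 47, 89, 36, 35, 56]
  L0: [27, 47, 89, 36, 35, 56]
  L1: h(27,47)=(27*31+47)%997=884 h(89,36)=(89*31+36)%997=801 h(35,56)=(35*31+56)%997=144 -> [884, 801, 144]
  L2: h(884,801)=(884*31+801)%997=289 h(144,144)=(144*31+144)%997=620 -> [289, 620]
  L3: h(289,620)=(289*31+620)%997=606 -> [606]
  root = 606 != target 749
Candidate A produces the target root.

Answer: A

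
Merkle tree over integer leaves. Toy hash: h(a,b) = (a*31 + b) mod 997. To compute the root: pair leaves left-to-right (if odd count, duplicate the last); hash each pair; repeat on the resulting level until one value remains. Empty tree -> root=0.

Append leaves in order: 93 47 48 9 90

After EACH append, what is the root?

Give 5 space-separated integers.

Answer: 93 936 642 603 186

Derivation:
After append 93 (leaves=[93]):
  L0: [93]
  root=93
After append 47 (leaves=[93, 47]):
  L0: [93, 47]
  L1: h(93,47)=(93*31+47)%997=936 -> [936]
  root=936
After append 48 (leaves=[93, 47, 48]):
  L0: [93, 47, 48]
  L1: h(93,47)=(93*31+47)%997=936 h(48,48)=(48*31+48)%997=539 -> [936, 539]
  L2: h(936,539)=(936*31+539)%997=642 -> [642]
  root=642
After append 9 (leaves=[93, 47, 48, 9]):
  L0: [93, 47, 48, 9]
  L1: h(93,47)=(93*31+47)%997=936 h(48,9)=(48*31+9)%997=500 -> [936, 500]
  L2: h(936,500)=(936*31+500)%997=603 -> [603]
  root=603
After append 90 (leaves=[93, 47, 48, 9, 90]):
  L0: [93, 47, 48, 9, 90]
  L1: h(93,47)=(93*31+47)%997=936 h(48,9)=(48*31+9)%997=500 h(90,90)=(90*31+90)%997=886 -> [936, 500, 886]
  L2: h(936,500)=(936*31+500)%997=603 h(886,886)=(886*31+886)%997=436 -> [603, 436]
  L3: h(603,436)=(603*31+436)%997=186 -> [186]
  root=186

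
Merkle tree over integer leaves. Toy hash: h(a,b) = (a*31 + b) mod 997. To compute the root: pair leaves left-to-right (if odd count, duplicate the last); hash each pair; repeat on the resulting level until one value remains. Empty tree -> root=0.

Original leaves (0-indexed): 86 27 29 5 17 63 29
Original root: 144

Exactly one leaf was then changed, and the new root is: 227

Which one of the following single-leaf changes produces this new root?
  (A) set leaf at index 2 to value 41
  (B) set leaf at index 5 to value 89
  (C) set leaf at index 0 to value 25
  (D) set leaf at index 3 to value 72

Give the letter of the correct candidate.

Original leaves: [86, 27, 29, 5, 17, 63, 29]
Target new root: 227
Try each candidate change and compute the resulting root:
Candidate A: set leaf[2] = 41 -> leaves = [86, 27, 41, 5, 17, 63, 29]
  L0: [86, 27, 41, 5, 17, 63, 29]
  L1: h(86,27)=(86*31+27)%997=699 h(41,5)=(41*31+5)%997=279 h(17,63)=(17*31+63)%997=590 h(29,29)=(29*31+29)%997=928 -> [699, 279, 590, 928]
  L2: h(699,279)=(699*31+279)%997=14 h(590,928)=(590*31+928)%997=275 -> [14, 275]
  L3: h(14,275)=(14*31+275)%997=709 -> [709]
  root = 709 != target 227
Candidate B: set leaf[5] = 89 -> leaves = [86, 27, 29, 5, 17, 89, 29]
  L0: [86, 27, 29, 5, 17, 89, 29]
  L1: h(86,27)=(86*31+27)%997=699 h(29,5)=(29*31+5)%997=904 h(17,89)=(17*31+89)%997=616 h(29,29)=(29*31+29)%997=928 -> [699, 904, 616, 928]
  L2: h(699,904)=(699*31+904)%997=639 h(616,928)=(616*31+928)%997=84 -> [639, 84]
  L3: h(639,84)=(639*31+84)%997=950 -> [950]
  root = 950 != target 227
Candidate C: set leaf[0] = 25 -> leaves = [25, 27, 29, 5, 17, 63, 29]
  L0: [25, 27, 29, 5, 17, 63, 29]
  L1: h(25,27)=(25*31+27)%997=802 h(29,5)=(29*31+5)%997=904 h(17,63)=(17*31+63)%997=590 h(29,29)=(29*31+29)%997=928 -> [802, 904, 590, 928]
  L2: h(802,904)=(802*31+904)%997=841 h(590,928)=(590*31+928)%997=275 -> [841, 275]
  L3: h(841,275)=(841*31+275)%997=424 -> [424]
  root = 424 != target 227
Candidate D: set leaf[3] = 72 -> leaves = [86, 27, 29, 72, 17, 63, 29]
  L0: [86, 27, 29, 72, 17, 63, 29]
  L1: h(86,27)=(86*31+27)%997=699 h(29,72)=(29*31+72)%997=971 h(17,63)=(17*31+63)%997=590 h(29,29)=(29*31+29)%997=928 -> [699, 971, 590, 928]
  L2: h(699,971)=(699*31+971)%997=706 h(590,928)=(590*31+928)%997=275 -> [706, 275]
  L3: h(706,275)=(706*31+275)%997=227 -> [227]
  root = 227 == target 227  ** MATCH **
Candidate D produces the target root.

Answer: D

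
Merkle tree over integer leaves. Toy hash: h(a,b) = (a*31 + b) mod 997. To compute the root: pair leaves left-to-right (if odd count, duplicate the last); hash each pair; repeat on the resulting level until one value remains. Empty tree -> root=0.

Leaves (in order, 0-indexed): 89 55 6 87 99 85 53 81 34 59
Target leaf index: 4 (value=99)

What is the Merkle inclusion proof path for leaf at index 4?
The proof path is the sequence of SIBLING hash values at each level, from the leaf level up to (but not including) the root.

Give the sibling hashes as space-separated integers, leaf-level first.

L0 (leaves): [89, 55, 6, 87, 99, 85, 53, 81, 34, 59], target index=4
L1: h(89,55)=(89*31+55)%997=820 [pair 0] h(6,87)=(6*31+87)%997=273 [pair 1] h(99,85)=(99*31+85)%997=163 [pair 2] h(53,81)=(53*31+81)%997=727 [pair 3] h(34,59)=(34*31+59)%997=116 [pair 4] -> [820, 273, 163, 727, 116]
  Sibling for proof at L0: 85
L2: h(820,273)=(820*31+273)%997=768 [pair 0] h(163,727)=(163*31+727)%997=795 [pair 1] h(116,116)=(116*31+116)%997=721 [pair 2] -> [768, 795, 721]
  Sibling for proof at L1: 727
L3: h(768,795)=(768*31+795)%997=675 [pair 0] h(721,721)=(721*31+721)%997=141 [pair 1] -> [675, 141]
  Sibling for proof at L2: 768
L4: h(675,141)=(675*31+141)%997=129 [pair 0] -> [129]
  Sibling for proof at L3: 141
Root: 129
Proof path (sibling hashes from leaf to root): [85, 727, 768, 141]

Answer: 85 727 768 141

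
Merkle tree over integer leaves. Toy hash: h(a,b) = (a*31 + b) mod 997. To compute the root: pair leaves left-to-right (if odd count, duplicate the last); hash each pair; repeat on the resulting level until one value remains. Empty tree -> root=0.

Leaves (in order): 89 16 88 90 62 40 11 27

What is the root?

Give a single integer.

Answer: 792

Derivation:
L0: [89, 16, 88, 90, 62, 40, 11, 27]
L1: h(89,16)=(89*31+16)%997=781 h(88,90)=(88*31+90)%997=824 h(62,40)=(62*31+40)%997=965 h(11,27)=(11*31+27)%997=368 -> [781, 824, 965, 368]
L2: h(781,824)=(781*31+824)%997=110 h(965,368)=(965*31+368)%997=373 -> [110, 373]
L3: h(110,373)=(110*31+373)%997=792 -> [792]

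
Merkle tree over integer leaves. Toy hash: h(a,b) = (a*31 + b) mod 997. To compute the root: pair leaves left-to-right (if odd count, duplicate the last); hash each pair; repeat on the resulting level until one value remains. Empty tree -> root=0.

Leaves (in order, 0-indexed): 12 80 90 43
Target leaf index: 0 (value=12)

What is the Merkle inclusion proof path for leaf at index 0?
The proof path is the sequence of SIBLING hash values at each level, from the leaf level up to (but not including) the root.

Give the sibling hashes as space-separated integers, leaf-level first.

L0 (leaves): [12, 80, 90, 43], target index=0
L1: h(12,80)=(12*31+80)%997=452 [pair 0] h(90,43)=(90*31+43)%997=839 [pair 1] -> [452, 839]
  Sibling for proof at L0: 80
L2: h(452,839)=(452*31+839)%997=893 [pair 0] -> [893]
  Sibling for proof at L1: 839
Root: 893
Proof path (sibling hashes from leaf to root): [80, 839]

Answer: 80 839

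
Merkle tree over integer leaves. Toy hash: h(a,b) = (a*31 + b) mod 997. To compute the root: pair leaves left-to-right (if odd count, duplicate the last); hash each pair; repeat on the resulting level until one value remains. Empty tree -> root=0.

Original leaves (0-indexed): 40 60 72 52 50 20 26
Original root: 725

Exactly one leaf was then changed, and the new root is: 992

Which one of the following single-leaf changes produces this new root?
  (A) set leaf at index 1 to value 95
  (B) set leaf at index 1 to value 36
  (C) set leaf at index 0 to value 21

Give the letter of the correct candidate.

Original leaves: [40, 60, 72, 52, 50, 20, 26]
Target new root: 992
Try each candidate change and compute the resulting root:
Candidate A: set leaf[1] = 95 -> leaves = [40, 95, 72, 52, 50, 20, 26]
  L0: [40, 95, 72, 52, 50, 20, 26]
  L1: h(40,95)=(40*31+95)%997=338 h(72,52)=(72*31+52)%997=290 h(50,20)=(50*31+20)%997=573 h(26,26)=(26*31+26)%997=832 -> [338, 290, 573, 832]
  L2: h(338,290)=(338*31+290)%997=798 h(573,832)=(573*31+832)%997=649 -> [798, 649]
  L3: h(798,649)=(798*31+649)%997=462 -> [462]
  root = 462 != target 992
Candidate B: set leaf[1] = 36 -> leaves = [40, 36, 72, 52, 50, 20, 26]
  L0: [40, 36, 72, 52, 50, 20, 26]
  L1: h(40,36)=(40*31+36)%997=279 h(72,52)=(72*31+52)%997=290 h(50,20)=(50*31+20)%997=573 h(26,26)=(26*31+26)%997=832 -> [279, 290, 573, 832]
  L2: h(279,290)=(279*31+290)%997=963 h(573,832)=(573*31+832)%997=649 -> [963, 649]
  L3: h(963,649)=(963*31+649)%997=592 -> [592]
  root = 592 != target 992
Candidate C: set leaf[0] = 21 -> leaves = [21, 60, 72, 52, 50, 20, 26]
  L0: [21, 60, 72, 52, 50, 20, 26]
  L1: h(21,60)=(21*31+60)%997=711 h(72,52)=(72*31+52)%997=290 h(50,20)=(50*31+20)%997=573 h(26,26)=(26*31+26)%997=832 -> [711, 290, 573, 832]
  L2: h(711,290)=(711*31+290)%997=397 h(573,832)=(573*31+832)%997=649 -> [397, 649]
  L3: h(397,649)=(397*31+649)%997=992 -> [992]
  root = 992 == target 992  ** MATCH **
Candidate C produces the target root.

Answer: C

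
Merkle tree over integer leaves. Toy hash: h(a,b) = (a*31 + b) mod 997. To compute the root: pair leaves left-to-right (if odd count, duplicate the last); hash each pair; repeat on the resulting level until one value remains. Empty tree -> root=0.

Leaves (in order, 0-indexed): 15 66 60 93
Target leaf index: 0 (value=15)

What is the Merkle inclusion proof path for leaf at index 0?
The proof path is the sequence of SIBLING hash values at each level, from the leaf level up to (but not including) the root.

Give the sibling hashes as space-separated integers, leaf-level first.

Answer: 66 956

Derivation:
L0 (leaves): [15, 66, 60, 93], target index=0
L1: h(15,66)=(15*31+66)%997=531 [pair 0] h(60,93)=(60*31+93)%997=956 [pair 1] -> [531, 956]
  Sibling for proof at L0: 66
L2: h(531,956)=(531*31+956)%997=468 [pair 0] -> [468]
  Sibling for proof at L1: 956
Root: 468
Proof path (sibling hashes from leaf to root): [66, 956]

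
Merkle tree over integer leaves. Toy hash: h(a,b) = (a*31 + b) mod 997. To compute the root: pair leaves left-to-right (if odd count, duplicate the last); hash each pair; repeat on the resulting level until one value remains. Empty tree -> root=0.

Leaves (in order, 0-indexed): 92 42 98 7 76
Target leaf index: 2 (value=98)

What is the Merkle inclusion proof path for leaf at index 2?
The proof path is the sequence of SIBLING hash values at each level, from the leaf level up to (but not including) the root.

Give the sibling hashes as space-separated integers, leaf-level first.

Answer: 7 900 58

Derivation:
L0 (leaves): [92, 42, 98, 7, 76], target index=2
L1: h(92,42)=(92*31+42)%997=900 [pair 0] h(98,7)=(98*31+7)%997=54 [pair 1] h(76,76)=(76*31+76)%997=438 [pair 2] -> [900, 54, 438]
  Sibling for proof at L0: 7
L2: h(900,54)=(900*31+54)%997=38 [pair 0] h(438,438)=(438*31+438)%997=58 [pair 1] -> [38, 58]
  Sibling for proof at L1: 900
L3: h(38,58)=(38*31+58)%997=239 [pair 0] -> [239]
  Sibling for proof at L2: 58
Root: 239
Proof path (sibling hashes from leaf to root): [7, 900, 58]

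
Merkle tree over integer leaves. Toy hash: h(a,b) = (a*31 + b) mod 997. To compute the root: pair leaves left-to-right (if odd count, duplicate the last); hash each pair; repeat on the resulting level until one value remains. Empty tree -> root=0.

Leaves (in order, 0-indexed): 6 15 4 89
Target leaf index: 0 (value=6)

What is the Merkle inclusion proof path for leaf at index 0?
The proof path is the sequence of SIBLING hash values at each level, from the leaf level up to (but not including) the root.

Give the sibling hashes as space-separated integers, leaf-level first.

Answer: 15 213

Derivation:
L0 (leaves): [6, 15, 4, 89], target index=0
L1: h(6,15)=(6*31+15)%997=201 [pair 0] h(4,89)=(4*31+89)%997=213 [pair 1] -> [201, 213]
  Sibling for proof at L0: 15
L2: h(201,213)=(201*31+213)%997=462 [pair 0] -> [462]
  Sibling for proof at L1: 213
Root: 462
Proof path (sibling hashes from leaf to root): [15, 213]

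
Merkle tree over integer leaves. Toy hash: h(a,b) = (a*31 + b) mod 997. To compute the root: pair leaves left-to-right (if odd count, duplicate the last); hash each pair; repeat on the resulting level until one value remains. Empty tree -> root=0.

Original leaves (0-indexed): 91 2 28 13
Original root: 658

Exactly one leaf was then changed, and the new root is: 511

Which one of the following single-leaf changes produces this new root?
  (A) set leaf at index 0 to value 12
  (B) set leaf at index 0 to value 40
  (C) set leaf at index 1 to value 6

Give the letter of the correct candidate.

Original leaves: [91, 2, 28, 13]
Target new root: 511
Try each candidate change and compute the resulting root:
Candidate A: set leaf[0] = 12 -> leaves = [12, 2, 28, 13]
  L0: [12, 2, 28, 13]
  L1: h(12,2)=(12*31+2)%997=374 h(28,13)=(28*31+13)%997=881 -> [374, 881]
  L2: h(374,881)=(374*31+881)%997=511 -> [511]
  root = 511 == target 511  ** MATCH **
Candidate B: set leaf[0] = 40 -> leaves = [40, 2, 28, 13]
  L0: [40, 2, 28, 13]
  L1: h(40,2)=(40*31+2)%997=245 h(28,13)=(28*31+13)%997=881 -> [245, 881]
  L2: h(245,881)=(245*31+881)%997=500 -> [500]
  root = 500 != target 511
Candidate C: set leaf[1] = 6 -> leaves = [91, 6, 28, 13]
  L0: [91, 6, 28, 13]
  L1: h(91,6)=(91*31+6)%997=833 h(28,13)=(28*31+13)%997=881 -> [833, 881]
  L2: h(833,881)=(833*31+881)%997=782 -> [782]
  root = 782 != target 511
Candidate A produces the target root.

Answer: A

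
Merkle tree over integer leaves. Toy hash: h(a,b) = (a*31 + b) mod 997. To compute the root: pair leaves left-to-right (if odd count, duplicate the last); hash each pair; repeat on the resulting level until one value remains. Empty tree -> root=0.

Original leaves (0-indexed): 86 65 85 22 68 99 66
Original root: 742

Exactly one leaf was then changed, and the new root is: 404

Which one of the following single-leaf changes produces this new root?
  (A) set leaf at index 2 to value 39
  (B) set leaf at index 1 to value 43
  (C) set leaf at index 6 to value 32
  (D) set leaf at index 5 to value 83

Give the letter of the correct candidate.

Answer: A

Derivation:
Original leaves: [86, 65, 85, 22, 68, 99, 66]
Target new root: 404
Try each candidate change and compute the resulting root:
Candidate A: set leaf[2] = 39 -> leaves = [86, 65, 39, 22, 68, 99, 66]
  L0: [86, 65, 39, 22, 68, 99, 66]
  L1: h(86,65)=(86*31+65)%997=737 h(39,22)=(39*31+22)%997=234 h(68,99)=(68*31+99)%997=213 h(66,66)=(66*31+66)%997=118 -> [737, 234, 213, 118]
  L2: h(737,234)=(737*31+234)%997=150 h(213,118)=(213*31+118)%997=739 -> [150, 739]
  L3: h(150,739)=(150*31+739)%997=404 -> [404]
  root = 404 == target 404  ** MATCH **
Candidate B: set leaf[1] = 43 -> leaves = [86, 43, 85, 22, 68, 99, 66]
  L0: [86, 43, 85, 22, 68, 99, 66]
  L1: h(86,43)=(86*31+43)%997=715 h(85,22)=(85*31+22)%997=663 h(68,99)=(68*31+99)%997=213 h(66,66)=(66*31+66)%997=118 -> [715, 663, 213, 118]
  L2: h(715,663)=(715*31+663)%997=894 h(213,118)=(213*31+118)%997=739 -> [894, 739]
  L3: h(894,739)=(894*31+739)%997=537 -> [537]
  root = 537 != target 404
Candidate C: set leaf[6] = 32 -> leaves = [86, 65, 85, 22, 68, 99, 32]
  L0: [86, 65, 85, 22, 68, 99, 32]
  L1: h(86,65)=(86*31+65)%997=737 h(85,22)=(85*31+22)%997=663 h(68,99)=(68*31+99)%997=213 h(32,32)=(32*31+32)%997=27 -> [737, 663, 213, 27]
  L2: h(737,663)=(737*31+663)%997=579 h(213,27)=(213*31+27)%997=648 -> [579, 648]
  L3: h(579,648)=(579*31+648)%997=651 -> [651]
  root = 651 != target 404
Candidate D: set leaf[5] = 83 -> leaves = [86, 65, 85, 22, 68, 83, 66]
  L0: [86, 65, 85, 22, 68, 83, 66]
  L1: h(86,65)=(86*31+65)%997=737 h(85,22)=(85*31+22)%997=663 h(68,83)=(68*31+83)%997=197 h(66,66)=(66*31+66)%997=118 -> [737, 663, 197, 118]
  L2: h(737,663)=(737*31+663)%997=579 h(197,118)=(197*31+118)%997=243 -> [579, 243]
  L3: h(579,243)=(579*31+243)%997=246 -> [246]
  root = 246 != target 404
Candidate A produces the target root.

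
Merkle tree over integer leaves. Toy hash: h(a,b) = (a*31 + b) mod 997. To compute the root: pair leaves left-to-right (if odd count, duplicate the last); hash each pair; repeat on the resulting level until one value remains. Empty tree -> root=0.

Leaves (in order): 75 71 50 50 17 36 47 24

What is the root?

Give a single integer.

Answer: 224

Derivation:
L0: [75, 71, 50, 50, 17, 36, 47, 24]
L1: h(75,71)=(75*31+71)%997=402 h(50,50)=(50*31+50)%997=603 h(17,36)=(17*31+36)%997=563 h(47,24)=(47*31+24)%997=484 -> [402, 603, 563, 484]
L2: h(402,603)=(402*31+603)%997=104 h(563,484)=(563*31+484)%997=988 -> [104, 988]
L3: h(104,988)=(104*31+988)%997=224 -> [224]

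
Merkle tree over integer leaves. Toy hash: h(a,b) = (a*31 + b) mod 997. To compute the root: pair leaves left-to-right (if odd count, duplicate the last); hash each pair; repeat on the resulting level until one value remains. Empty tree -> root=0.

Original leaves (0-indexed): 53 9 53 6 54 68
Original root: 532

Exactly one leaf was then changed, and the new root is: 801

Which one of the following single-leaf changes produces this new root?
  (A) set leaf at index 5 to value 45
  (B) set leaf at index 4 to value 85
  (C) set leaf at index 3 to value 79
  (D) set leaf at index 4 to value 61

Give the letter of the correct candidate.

Original leaves: [53, 9, 53, 6, 54, 68]
Target new root: 801
Try each candidate change and compute the resulting root:
Candidate A: set leaf[5] = 45 -> leaves = [53, 9, 53, 6, 54, 45]
  L0: [53, 9, 53, 6, 54, 45]
  L1: h(53,9)=(53*31+9)%997=655 h(53,6)=(53*31+6)%997=652 h(54,45)=(54*31+45)%997=722 -> [655, 652, 722]
  L2: h(655,652)=(655*31+652)%997=20 h(722,722)=(722*31+722)%997=173 -> [20, 173]
  L3: h(20,173)=(20*31+173)%997=793 -> [793]
  root = 793 != target 801
Candidate B: set leaf[4] = 85 -> leaves = [53, 9, 53, 6, 85, 68]
  L0: [53, 9, 53, 6, 85, 68]
  L1: h(53,9)=(53*31+9)%997=655 h(53,6)=(53*31+6)%997=652 h(85,68)=(85*31+68)%997=709 -> [655, 652, 709]
  L2: h(655,652)=(655*31+652)%997=20 h(709,709)=(709*31+709)%997=754 -> [20, 754]
  L3: h(20,754)=(20*31+754)%997=377 -> [377]
  root = 377 != target 801
Candidate C: set leaf[3] = 79 -> leaves = [53, 9, 53, 79, 54, 68]
  L0: [53, 9, 53, 79, 54, 68]
  L1: h(53,9)=(53*31+9)%997=655 h(53,79)=(53*31+79)%997=725 h(54,68)=(54*31+68)%997=745 -> [655, 725, 745]
  L2: h(655,725)=(655*31+725)%997=93 h(745,745)=(745*31+745)%997=909 -> [93, 909]
  L3: h(93,909)=(93*31+909)%997=801 -> [801]
  root = 801 == target 801  ** MATCH **
Candidate D: set leaf[4] = 61 -> leaves = [53, 9, 53, 6, 61, 68]
  L0: [53, 9, 53, 6, 61, 68]
  L1: h(53,9)=(53*31+9)%997=655 h(53,6)=(53*31+6)%997=652 h(61,68)=(61*31+68)%997=962 -> [655, 652, 962]
  L2: h(655,652)=(655*31+652)%997=20 h(962,962)=(962*31+962)%997=874 -> [20, 874]
  L3: h(20,874)=(20*31+874)%997=497 -> [497]
  root = 497 != target 801
Candidate C produces the target root.

Answer: C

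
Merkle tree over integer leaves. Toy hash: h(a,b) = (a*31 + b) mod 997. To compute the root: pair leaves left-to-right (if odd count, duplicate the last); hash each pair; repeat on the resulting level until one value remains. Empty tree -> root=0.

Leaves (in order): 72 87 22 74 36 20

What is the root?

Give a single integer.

Answer: 232

Derivation:
L0: [72, 87, 22, 74, 36, 20]
L1: h(72,87)=(72*31+87)%997=325 h(22,74)=(22*31+74)%997=756 h(36,20)=(36*31+20)%997=139 -> [325, 756, 139]
L2: h(325,756)=(325*31+756)%997=861 h(139,139)=(139*31+139)%997=460 -> [861, 460]
L3: h(861,460)=(861*31+460)%997=232 -> [232]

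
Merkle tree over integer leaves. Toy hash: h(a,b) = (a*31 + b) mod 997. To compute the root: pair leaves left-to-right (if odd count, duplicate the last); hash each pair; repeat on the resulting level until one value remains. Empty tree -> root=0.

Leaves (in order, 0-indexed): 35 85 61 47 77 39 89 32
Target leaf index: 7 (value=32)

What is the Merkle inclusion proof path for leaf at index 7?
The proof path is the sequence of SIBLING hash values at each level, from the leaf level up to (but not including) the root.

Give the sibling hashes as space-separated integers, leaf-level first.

Answer: 89 432 322

Derivation:
L0 (leaves): [35, 85, 61, 47, 77, 39, 89, 32], target index=7
L1: h(35,85)=(35*31+85)%997=173 [pair 0] h(61,47)=(61*31+47)%997=941 [pair 1] h(77,39)=(77*31+39)%997=432 [pair 2] h(89,32)=(89*31+32)%997=797 [pair 3] -> [173, 941, 432, 797]
  Sibling for proof at L0: 89
L2: h(173,941)=(173*31+941)%997=322 [pair 0] h(432,797)=(432*31+797)%997=231 [pair 1] -> [322, 231]
  Sibling for proof at L1: 432
L3: h(322,231)=(322*31+231)%997=243 [pair 0] -> [243]
  Sibling for proof at L2: 322
Root: 243
Proof path (sibling hashes from leaf to root): [89, 432, 322]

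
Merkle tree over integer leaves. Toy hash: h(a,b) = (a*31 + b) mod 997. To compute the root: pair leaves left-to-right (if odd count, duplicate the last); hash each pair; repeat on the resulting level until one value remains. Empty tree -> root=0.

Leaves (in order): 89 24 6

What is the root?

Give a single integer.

Answer: 723

Derivation:
L0: [89, 24, 6]
L1: h(89,24)=(89*31+24)%997=789 h(6,6)=(6*31+6)%997=192 -> [789, 192]
L2: h(789,192)=(789*31+192)%997=723 -> [723]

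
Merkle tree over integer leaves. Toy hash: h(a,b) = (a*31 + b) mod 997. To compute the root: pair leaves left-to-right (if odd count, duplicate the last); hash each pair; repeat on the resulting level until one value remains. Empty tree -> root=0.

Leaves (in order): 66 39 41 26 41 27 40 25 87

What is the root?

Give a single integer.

L0: [66, 39, 41, 26, 41, 27, 40, 25, 87]
L1: h(66,39)=(66*31+39)%997=91 h(41,26)=(41*31+26)%997=300 h(41,27)=(41*31+27)%997=301 h(40,25)=(40*31+25)%997=268 h(87,87)=(87*31+87)%997=790 -> [91, 300, 301, 268, 790]
L2: h(91,300)=(91*31+300)%997=130 h(301,268)=(301*31+268)%997=626 h(790,790)=(790*31+790)%997=355 -> [130, 626, 355]
L3: h(130,626)=(130*31+626)%997=668 h(355,355)=(355*31+355)%997=393 -> [668, 393]
L4: h(668,393)=(668*31+393)%997=164 -> [164]

Answer: 164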